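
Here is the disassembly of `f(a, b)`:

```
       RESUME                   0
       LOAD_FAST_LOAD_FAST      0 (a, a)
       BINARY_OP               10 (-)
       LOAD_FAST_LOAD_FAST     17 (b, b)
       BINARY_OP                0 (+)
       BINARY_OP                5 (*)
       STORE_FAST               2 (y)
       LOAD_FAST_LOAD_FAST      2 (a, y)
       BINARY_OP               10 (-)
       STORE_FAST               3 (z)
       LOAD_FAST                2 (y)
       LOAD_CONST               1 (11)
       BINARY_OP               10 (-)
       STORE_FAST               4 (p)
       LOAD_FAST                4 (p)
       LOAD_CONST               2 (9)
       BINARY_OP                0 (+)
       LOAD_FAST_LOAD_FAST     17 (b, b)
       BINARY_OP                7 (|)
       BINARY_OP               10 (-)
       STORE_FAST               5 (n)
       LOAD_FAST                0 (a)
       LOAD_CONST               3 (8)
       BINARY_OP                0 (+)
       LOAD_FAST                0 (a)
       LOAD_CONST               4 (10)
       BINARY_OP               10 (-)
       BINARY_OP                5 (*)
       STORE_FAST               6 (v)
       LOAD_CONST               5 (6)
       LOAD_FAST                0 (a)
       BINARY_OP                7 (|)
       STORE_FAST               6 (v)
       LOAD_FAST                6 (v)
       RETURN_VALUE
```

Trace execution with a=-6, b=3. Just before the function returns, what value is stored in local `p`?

-11

LOAD_FAST_LOAD_FAST a,a → push -6,-6. Stack: [-6, -6]
BINARY_OP - → -6 - -6 = 0. Stack: [0]
LOAD_FAST_LOAD_FAST b,b → push 3,3. Stack: [0, 3, 3]
BINARY_OP + → 3 + 3 = 6. Stack: [0, 6]
BINARY_OP * → 0 * 6 = 0. Stack: [0]
STORE_FAST y → y=0. Stack: []
LOAD_FAST_LOAD_FAST a,y → push -6,0. Stack: [-6, 0]
BINARY_OP - → -6 - 0 = -6. Stack: [-6]
STORE_FAST z → z=-6. Stack: []
LOAD_FAST y → push 0. Stack: [0]
LOAD_CONST → push 11. Stack: [0, 11]
BINARY_OP - → 0 - 11 = -11. Stack: [-11]
STORE_FAST p → p=-11. Stack: []
LOAD_FAST p → push -11. Stack: [-11]
LOAD_CONST → push 9. Stack: [-11, 9]
BINARY_OP + → -11 + 9 = -2. Stack: [-2]
LOAD_FAST_LOAD_FAST b,b → push 3,3. Stack: [-2, 3, 3]
BINARY_OP | → 3 | 3 = 3. Stack: [-2, 3]
BINARY_OP - → -2 - 3 = -5. Stack: [-5]
STORE_FAST n → n=-5. Stack: []
LOAD_FAST a → push -6. Stack: [-6]
LOAD_CONST → push 8. Stack: [-6, 8]
BINARY_OP + → -6 + 8 = 2. Stack: [2]
LOAD_FAST a → push -6. Stack: [2, -6]
LOAD_CONST → push 10. Stack: [2, -6, 10]
BINARY_OP - → -6 - 10 = -16. Stack: [2, -16]
BINARY_OP * → 2 * -16 = -32. Stack: [-32]
STORE_FAST v → v=-32. Stack: []
LOAD_CONST → push 6. Stack: [6]
LOAD_FAST a → push -6. Stack: [6, -6]
BINARY_OP | → 6 | -6 = -2. Stack: [-2]
STORE_FAST v → v=-2. Stack: []
LOAD_FAST v → push -2. Stack: [-2]
RETURN_VALUE → return -2.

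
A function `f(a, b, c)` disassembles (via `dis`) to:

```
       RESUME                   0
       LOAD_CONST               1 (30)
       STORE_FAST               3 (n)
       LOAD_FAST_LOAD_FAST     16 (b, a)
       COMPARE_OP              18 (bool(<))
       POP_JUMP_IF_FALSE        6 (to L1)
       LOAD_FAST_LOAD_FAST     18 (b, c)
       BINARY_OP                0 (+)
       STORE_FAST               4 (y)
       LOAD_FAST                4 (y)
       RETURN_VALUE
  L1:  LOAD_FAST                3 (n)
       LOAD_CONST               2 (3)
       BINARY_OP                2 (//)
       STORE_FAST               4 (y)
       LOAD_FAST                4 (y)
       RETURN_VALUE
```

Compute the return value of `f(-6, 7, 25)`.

LOAD_CONST → push 30. Stack: [30]
STORE_FAST n → n=30. Stack: []
LOAD_FAST_LOAD_FAST b,a → push 7,-6. Stack: [7, -6]
COMPARE_OP bool(<) → 7 vs -6 = False. Stack: [False]
POP_JUMP_IF_FALSE → pop False; jump. Stack: []
LOAD_FAST n → push 30. Stack: [30]
LOAD_CONST → push 3. Stack: [30, 3]
BINARY_OP // → 30 // 3 = 10. Stack: [10]
STORE_FAST y → y=10. Stack: []
LOAD_FAST y → push 10. Stack: [10]
RETURN_VALUE → return 10.

10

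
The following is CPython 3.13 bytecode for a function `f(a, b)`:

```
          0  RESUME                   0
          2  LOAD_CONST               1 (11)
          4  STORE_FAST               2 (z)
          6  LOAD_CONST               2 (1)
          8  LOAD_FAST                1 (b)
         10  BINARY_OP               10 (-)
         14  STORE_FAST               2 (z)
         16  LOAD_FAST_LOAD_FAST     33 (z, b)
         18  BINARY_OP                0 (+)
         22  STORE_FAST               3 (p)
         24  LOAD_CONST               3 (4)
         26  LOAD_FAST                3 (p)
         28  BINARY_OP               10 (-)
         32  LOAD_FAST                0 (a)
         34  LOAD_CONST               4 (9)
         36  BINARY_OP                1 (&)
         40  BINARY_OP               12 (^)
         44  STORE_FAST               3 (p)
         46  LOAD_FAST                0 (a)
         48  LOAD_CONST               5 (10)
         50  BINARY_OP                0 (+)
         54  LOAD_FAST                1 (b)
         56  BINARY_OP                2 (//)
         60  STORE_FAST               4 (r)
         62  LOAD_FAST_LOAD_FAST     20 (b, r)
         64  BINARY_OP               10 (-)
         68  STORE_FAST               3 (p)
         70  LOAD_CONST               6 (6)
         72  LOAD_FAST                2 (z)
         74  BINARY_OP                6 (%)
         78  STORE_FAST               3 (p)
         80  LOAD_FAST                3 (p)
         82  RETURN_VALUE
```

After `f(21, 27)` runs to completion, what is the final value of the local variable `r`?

1

LOAD_CONST → push 11. Stack: [11]
STORE_FAST z → z=11. Stack: []
LOAD_CONST → push 1. Stack: [1]
LOAD_FAST b → push 27. Stack: [1, 27]
BINARY_OP - → 1 - 27 = -26. Stack: [-26]
STORE_FAST z → z=-26. Stack: []
LOAD_FAST_LOAD_FAST z,b → push -26,27. Stack: [-26, 27]
BINARY_OP + → -26 + 27 = 1. Stack: [1]
STORE_FAST p → p=1. Stack: []
LOAD_CONST → push 4. Stack: [4]
LOAD_FAST p → push 1. Stack: [4, 1]
BINARY_OP - → 4 - 1 = 3. Stack: [3]
LOAD_FAST a → push 21. Stack: [3, 21]
LOAD_CONST → push 9. Stack: [3, 21, 9]
BINARY_OP & → 21 & 9 = 1. Stack: [3, 1]
BINARY_OP ^ → 3 ^ 1 = 2. Stack: [2]
STORE_FAST p → p=2. Stack: []
LOAD_FAST a → push 21. Stack: [21]
LOAD_CONST → push 10. Stack: [21, 10]
BINARY_OP + → 21 + 10 = 31. Stack: [31]
LOAD_FAST b → push 27. Stack: [31, 27]
BINARY_OP // → 31 // 27 = 1. Stack: [1]
STORE_FAST r → r=1. Stack: []
LOAD_FAST_LOAD_FAST b,r → push 27,1. Stack: [27, 1]
BINARY_OP - → 27 - 1 = 26. Stack: [26]
STORE_FAST p → p=26. Stack: []
LOAD_CONST → push 6. Stack: [6]
LOAD_FAST z → push -26. Stack: [6, -26]
BINARY_OP % → 6 % -26 = -20. Stack: [-20]
STORE_FAST p → p=-20. Stack: []
LOAD_FAST p → push -20. Stack: [-20]
RETURN_VALUE → return -20.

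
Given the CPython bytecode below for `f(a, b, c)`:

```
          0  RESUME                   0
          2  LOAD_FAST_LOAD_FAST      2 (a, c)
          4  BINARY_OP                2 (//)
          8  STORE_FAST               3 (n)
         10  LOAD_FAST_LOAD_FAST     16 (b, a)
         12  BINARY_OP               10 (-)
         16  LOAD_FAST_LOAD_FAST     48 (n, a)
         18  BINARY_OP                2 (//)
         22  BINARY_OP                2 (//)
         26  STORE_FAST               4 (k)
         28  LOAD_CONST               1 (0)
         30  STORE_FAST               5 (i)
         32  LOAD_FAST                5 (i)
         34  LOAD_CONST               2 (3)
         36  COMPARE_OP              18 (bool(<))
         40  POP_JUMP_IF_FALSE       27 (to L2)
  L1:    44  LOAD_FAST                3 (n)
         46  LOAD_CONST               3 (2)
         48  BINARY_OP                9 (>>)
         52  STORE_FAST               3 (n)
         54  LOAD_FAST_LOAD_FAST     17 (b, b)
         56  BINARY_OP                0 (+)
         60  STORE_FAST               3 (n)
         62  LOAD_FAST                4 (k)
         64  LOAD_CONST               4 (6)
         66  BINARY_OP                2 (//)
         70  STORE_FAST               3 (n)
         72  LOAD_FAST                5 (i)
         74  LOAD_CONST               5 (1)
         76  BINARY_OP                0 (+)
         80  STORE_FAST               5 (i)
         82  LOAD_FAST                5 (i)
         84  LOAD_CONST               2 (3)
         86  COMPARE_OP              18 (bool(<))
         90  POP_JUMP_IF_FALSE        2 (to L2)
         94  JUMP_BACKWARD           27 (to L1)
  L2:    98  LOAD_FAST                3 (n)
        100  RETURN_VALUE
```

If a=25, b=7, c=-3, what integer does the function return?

LOAD_FAST_LOAD_FAST a,c → push 25,-3
BINARY_OP // → 25 // -3 = -9
STORE_FAST n → n=-9
LOAD_FAST_LOAD_FAST b,a → push 7,25
BINARY_OP - → 7 - 25 = -18
LOAD_FAST_LOAD_FAST n,a → push -9,25
BINARY_OP // → -9 // 25 = -1
BINARY_OP // → -18 // -1 = 18
STORE_FAST k → k=18
LOAD_CONST → push 0
STORE_FAST i → i=0
LOAD_FAST i → push 0
LOAD_CONST → push 3
COMPARE_OP bool(<) → 0 vs 3 = True
POP_JUMP_IF_FALSE → pop True; no jump
LOAD_FAST n → push -9
LOAD_CONST → push 2
BINARY_OP >> → -9 >> 2 = -3
STORE_FAST n → n=-3
LOAD_FAST_LOAD_FAST b,b → push 7,7
BINARY_OP + → 7 + 7 = 14
STORE_FAST n → n=14
LOAD_FAST k → push 18
LOAD_CONST → push 6
BINARY_OP // → 18 // 6 = 3
STORE_FAST n → n=3
LOAD_FAST i → push 0
LOAD_CONST → push 1
BINARY_OP + → 0 + 1 = 1
STORE_FAST i → i=1
LOAD_FAST i → push 1
LOAD_CONST → push 3
COMPARE_OP bool(<) → 1 vs 3 = True
POP_JUMP_IF_FALSE → pop True; no jump
LOAD_FAST n → push 3
LOAD_CONST → push 2
BINARY_OP >> → 3 >> 2 = 0
STORE_FAST n → n=0
LOAD_FAST_LOAD_FAST b,b → push 7,7
BINARY_OP + → 7 + 7 = 14
STORE_FAST n → n=14
LOAD_FAST k → push 18
LOAD_CONST → push 6
BINARY_OP // → 18 // 6 = 3
STORE_FAST n → n=3
LOAD_FAST i → push 1
LOAD_CONST → push 1
BINARY_OP + → 1 + 1 = 2
STORE_FAST i → i=2
LOAD_FAST i → push 2
LOAD_CONST → push 3
COMPARE_OP bool(<) → 2 vs 3 = True
POP_JUMP_IF_FALSE → pop True; no jump
LOAD_FAST n → push 3
LOAD_CONST → push 2
BINARY_OP >> → 3 >> 2 = 0
STORE_FAST n → n=0
LOAD_FAST_LOAD_FAST b,b → push 7,7
BINARY_OP + → 7 + 7 = 14
STORE_FAST n → n=14
LOAD_FAST k → push 18
LOAD_CONST → push 6
BINARY_OP // → 18 // 6 = 3
STORE_FAST n → n=3
LOAD_FAST i → push 2
LOAD_CONST → push 1
BINARY_OP + → 2 + 1 = 3
STORE_FAST i → i=3
LOAD_FAST i → push 3
LOAD_CONST → push 3
COMPARE_OP bool(<) → 3 vs 3 = False
POP_JUMP_IF_FALSE → pop False; jump
LOAD_FAST n → push 3
RETURN_VALUE → return 3.

3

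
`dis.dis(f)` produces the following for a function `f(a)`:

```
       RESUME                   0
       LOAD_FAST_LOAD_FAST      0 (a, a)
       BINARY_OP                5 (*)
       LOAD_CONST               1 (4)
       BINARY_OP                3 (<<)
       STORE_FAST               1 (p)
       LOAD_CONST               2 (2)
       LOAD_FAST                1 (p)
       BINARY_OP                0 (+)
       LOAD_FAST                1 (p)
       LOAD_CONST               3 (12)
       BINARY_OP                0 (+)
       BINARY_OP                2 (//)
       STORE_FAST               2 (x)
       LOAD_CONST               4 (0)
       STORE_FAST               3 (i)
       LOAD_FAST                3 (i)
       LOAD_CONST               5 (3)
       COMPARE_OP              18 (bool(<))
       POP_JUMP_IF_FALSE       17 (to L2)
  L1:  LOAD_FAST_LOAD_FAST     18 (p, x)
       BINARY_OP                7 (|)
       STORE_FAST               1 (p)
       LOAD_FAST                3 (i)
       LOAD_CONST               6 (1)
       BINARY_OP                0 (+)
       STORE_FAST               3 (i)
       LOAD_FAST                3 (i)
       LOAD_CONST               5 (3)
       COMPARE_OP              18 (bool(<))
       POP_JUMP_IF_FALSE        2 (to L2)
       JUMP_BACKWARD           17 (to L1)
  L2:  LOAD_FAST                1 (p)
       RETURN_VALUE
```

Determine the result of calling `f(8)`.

1024

LOAD_FAST_LOAD_FAST a,a → push 8,8. Stack: [8, 8]
BINARY_OP * → 8 * 8 = 64. Stack: [64]
LOAD_CONST → push 4. Stack: [64, 4]
BINARY_OP << → 64 << 4 = 1024. Stack: [1024]
STORE_FAST p → p=1024. Stack: []
LOAD_CONST → push 2. Stack: [2]
LOAD_FAST p → push 1024. Stack: [2, 1024]
BINARY_OP + → 2 + 1024 = 1026. Stack: [1026]
LOAD_FAST p → push 1024. Stack: [1026, 1024]
LOAD_CONST → push 12. Stack: [1026, 1024, 12]
BINARY_OP + → 1024 + 12 = 1036. Stack: [1026, 1036]
BINARY_OP // → 1026 // 1036 = 0. Stack: [0]
STORE_FAST x → x=0. Stack: []
LOAD_CONST → push 0. Stack: [0]
STORE_FAST i → i=0. Stack: []
LOAD_FAST i → push 0. Stack: [0]
LOAD_CONST → push 3. Stack: [0, 3]
COMPARE_OP bool(<) → 0 vs 3 = True. Stack: [True]
POP_JUMP_IF_FALSE → pop True; no jump. Stack: []
LOAD_FAST_LOAD_FAST p,x → push 1024,0. Stack: [1024, 0]
BINARY_OP | → 1024 | 0 = 1024. Stack: [1024]
STORE_FAST p → p=1024. Stack: []
LOAD_FAST i → push 0. Stack: [0]
LOAD_CONST → push 1. Stack: [0, 1]
BINARY_OP + → 0 + 1 = 1. Stack: [1]
STORE_FAST i → i=1. Stack: []
LOAD_FAST i → push 1. Stack: [1]
LOAD_CONST → push 3. Stack: [1, 3]
COMPARE_OP bool(<) → 1 vs 3 = True. Stack: [True]
POP_JUMP_IF_FALSE → pop True; no jump. Stack: []
LOAD_FAST_LOAD_FAST p,x → push 1024,0. Stack: [1024, 0]
BINARY_OP | → 1024 | 0 = 1024. Stack: [1024]
STORE_FAST p → p=1024. Stack: []
LOAD_FAST i → push 1. Stack: [1]
LOAD_CONST → push 1. Stack: [1, 1]
BINARY_OP + → 1 + 1 = 2. Stack: [2]
STORE_FAST i → i=2. Stack: []
LOAD_FAST i → push 2. Stack: [2]
LOAD_CONST → push 3. Stack: [2, 3]
COMPARE_OP bool(<) → 2 vs 3 = True. Stack: [True]
POP_JUMP_IF_FALSE → pop True; no jump. Stack: []
LOAD_FAST_LOAD_FAST p,x → push 1024,0. Stack: [1024, 0]
BINARY_OP | → 1024 | 0 = 1024. Stack: [1024]
STORE_FAST p → p=1024. Stack: []
LOAD_FAST i → push 2. Stack: [2]
LOAD_CONST → push 1. Stack: [2, 1]
BINARY_OP + → 2 + 1 = 3. Stack: [3]
STORE_FAST i → i=3. Stack: []
LOAD_FAST i → push 3. Stack: [3]
LOAD_CONST → push 3. Stack: [3, 3]
COMPARE_OP bool(<) → 3 vs 3 = False. Stack: [False]
POP_JUMP_IF_FALSE → pop False; jump. Stack: []
LOAD_FAST p → push 1024. Stack: [1024]
RETURN_VALUE → return 1024.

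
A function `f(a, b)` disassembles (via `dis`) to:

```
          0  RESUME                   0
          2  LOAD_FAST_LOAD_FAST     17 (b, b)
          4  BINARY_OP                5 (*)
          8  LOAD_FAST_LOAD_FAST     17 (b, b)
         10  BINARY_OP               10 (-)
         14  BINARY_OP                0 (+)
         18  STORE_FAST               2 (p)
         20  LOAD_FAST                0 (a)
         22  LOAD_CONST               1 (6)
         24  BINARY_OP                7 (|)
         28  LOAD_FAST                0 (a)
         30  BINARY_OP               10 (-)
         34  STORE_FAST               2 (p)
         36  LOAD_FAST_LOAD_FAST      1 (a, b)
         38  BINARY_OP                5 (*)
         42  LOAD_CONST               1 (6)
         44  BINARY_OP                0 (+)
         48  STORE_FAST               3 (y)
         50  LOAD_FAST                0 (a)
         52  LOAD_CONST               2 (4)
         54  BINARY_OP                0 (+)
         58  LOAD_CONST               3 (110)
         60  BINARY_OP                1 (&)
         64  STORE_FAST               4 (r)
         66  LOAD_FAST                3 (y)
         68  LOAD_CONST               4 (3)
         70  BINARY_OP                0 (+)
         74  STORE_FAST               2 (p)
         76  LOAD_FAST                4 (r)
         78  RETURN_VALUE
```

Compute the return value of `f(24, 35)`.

LOAD_FAST_LOAD_FAST b,b → push 35,35. Stack: [35, 35]
BINARY_OP * → 35 * 35 = 1225. Stack: [1225]
LOAD_FAST_LOAD_FAST b,b → push 35,35. Stack: [1225, 35, 35]
BINARY_OP - → 35 - 35 = 0. Stack: [1225, 0]
BINARY_OP + → 1225 + 0 = 1225. Stack: [1225]
STORE_FAST p → p=1225. Stack: []
LOAD_FAST a → push 24. Stack: [24]
LOAD_CONST → push 6. Stack: [24, 6]
BINARY_OP | → 24 | 6 = 30. Stack: [30]
LOAD_FAST a → push 24. Stack: [30, 24]
BINARY_OP - → 30 - 24 = 6. Stack: [6]
STORE_FAST p → p=6. Stack: []
LOAD_FAST_LOAD_FAST a,b → push 24,35. Stack: [24, 35]
BINARY_OP * → 24 * 35 = 840. Stack: [840]
LOAD_CONST → push 6. Stack: [840, 6]
BINARY_OP + → 840 + 6 = 846. Stack: [846]
STORE_FAST y → y=846. Stack: []
LOAD_FAST a → push 24. Stack: [24]
LOAD_CONST → push 4. Stack: [24, 4]
BINARY_OP + → 24 + 4 = 28. Stack: [28]
LOAD_CONST → push 110. Stack: [28, 110]
BINARY_OP & → 28 & 110 = 12. Stack: [12]
STORE_FAST r → r=12. Stack: []
LOAD_FAST y → push 846. Stack: [846]
LOAD_CONST → push 3. Stack: [846, 3]
BINARY_OP + → 846 + 3 = 849. Stack: [849]
STORE_FAST p → p=849. Stack: []
LOAD_FAST r → push 12. Stack: [12]
RETURN_VALUE → return 12.

12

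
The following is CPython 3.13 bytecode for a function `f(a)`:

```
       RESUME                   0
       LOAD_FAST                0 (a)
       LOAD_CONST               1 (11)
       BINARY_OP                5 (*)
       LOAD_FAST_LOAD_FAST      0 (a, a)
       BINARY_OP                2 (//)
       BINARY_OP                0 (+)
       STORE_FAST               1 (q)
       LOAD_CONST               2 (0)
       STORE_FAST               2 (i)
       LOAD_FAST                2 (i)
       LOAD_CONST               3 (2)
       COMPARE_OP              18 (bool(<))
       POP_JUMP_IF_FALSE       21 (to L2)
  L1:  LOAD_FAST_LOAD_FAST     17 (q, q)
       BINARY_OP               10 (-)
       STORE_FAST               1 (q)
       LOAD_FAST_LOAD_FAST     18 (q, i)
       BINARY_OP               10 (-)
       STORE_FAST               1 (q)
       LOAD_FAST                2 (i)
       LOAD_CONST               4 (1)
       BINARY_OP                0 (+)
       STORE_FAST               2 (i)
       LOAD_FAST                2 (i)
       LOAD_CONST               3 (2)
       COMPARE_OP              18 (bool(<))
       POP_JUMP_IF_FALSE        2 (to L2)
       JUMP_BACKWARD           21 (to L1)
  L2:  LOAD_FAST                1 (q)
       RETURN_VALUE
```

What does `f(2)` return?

LOAD_FAST a → push 2. Stack: [2]
LOAD_CONST → push 11. Stack: [2, 11]
BINARY_OP * → 2 * 11 = 22. Stack: [22]
LOAD_FAST_LOAD_FAST a,a → push 2,2. Stack: [22, 2, 2]
BINARY_OP // → 2 // 2 = 1. Stack: [22, 1]
BINARY_OP + → 22 + 1 = 23. Stack: [23]
STORE_FAST q → q=23. Stack: []
LOAD_CONST → push 0. Stack: [0]
STORE_FAST i → i=0. Stack: []
LOAD_FAST i → push 0. Stack: [0]
LOAD_CONST → push 2. Stack: [0, 2]
COMPARE_OP bool(<) → 0 vs 2 = True. Stack: [True]
POP_JUMP_IF_FALSE → pop True; no jump. Stack: []
LOAD_FAST_LOAD_FAST q,q → push 23,23. Stack: [23, 23]
BINARY_OP - → 23 - 23 = 0. Stack: [0]
STORE_FAST q → q=0. Stack: []
LOAD_FAST_LOAD_FAST q,i → push 0,0. Stack: [0, 0]
BINARY_OP - → 0 - 0 = 0. Stack: [0]
STORE_FAST q → q=0. Stack: []
LOAD_FAST i → push 0. Stack: [0]
LOAD_CONST → push 1. Stack: [0, 1]
BINARY_OP + → 0 + 1 = 1. Stack: [1]
STORE_FAST i → i=1. Stack: []
LOAD_FAST i → push 1. Stack: [1]
LOAD_CONST → push 2. Stack: [1, 2]
COMPARE_OP bool(<) → 1 vs 2 = True. Stack: [True]
POP_JUMP_IF_FALSE → pop True; no jump. Stack: []
LOAD_FAST_LOAD_FAST q,q → push 0,0. Stack: [0, 0]
BINARY_OP - → 0 - 0 = 0. Stack: [0]
STORE_FAST q → q=0. Stack: []
LOAD_FAST_LOAD_FAST q,i → push 0,1. Stack: [0, 1]
BINARY_OP - → 0 - 1 = -1. Stack: [-1]
STORE_FAST q → q=-1. Stack: []
LOAD_FAST i → push 1. Stack: [1]
LOAD_CONST → push 1. Stack: [1, 1]
BINARY_OP + → 1 + 1 = 2. Stack: [2]
STORE_FAST i → i=2. Stack: []
LOAD_FAST i → push 2. Stack: [2]
LOAD_CONST → push 2. Stack: [2, 2]
COMPARE_OP bool(<) → 2 vs 2 = False. Stack: [False]
POP_JUMP_IF_FALSE → pop False; jump. Stack: []
LOAD_FAST q → push -1. Stack: [-1]
RETURN_VALUE → return -1.

-1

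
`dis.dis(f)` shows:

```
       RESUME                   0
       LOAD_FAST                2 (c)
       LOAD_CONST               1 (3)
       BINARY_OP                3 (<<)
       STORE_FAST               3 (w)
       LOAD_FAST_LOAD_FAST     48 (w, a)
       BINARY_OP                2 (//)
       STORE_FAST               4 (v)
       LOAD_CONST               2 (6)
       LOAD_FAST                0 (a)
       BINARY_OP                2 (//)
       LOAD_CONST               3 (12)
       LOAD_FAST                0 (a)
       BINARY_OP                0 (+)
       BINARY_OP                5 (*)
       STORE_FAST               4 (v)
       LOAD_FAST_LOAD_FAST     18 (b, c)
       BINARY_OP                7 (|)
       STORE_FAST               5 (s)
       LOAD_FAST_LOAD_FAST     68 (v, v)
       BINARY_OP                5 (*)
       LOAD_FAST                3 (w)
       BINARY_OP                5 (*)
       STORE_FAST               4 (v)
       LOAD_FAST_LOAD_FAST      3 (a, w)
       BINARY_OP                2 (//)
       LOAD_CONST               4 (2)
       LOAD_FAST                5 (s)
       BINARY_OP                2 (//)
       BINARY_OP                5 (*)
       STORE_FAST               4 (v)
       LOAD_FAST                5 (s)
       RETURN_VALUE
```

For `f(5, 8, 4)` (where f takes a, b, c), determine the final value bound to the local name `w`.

LOAD_FAST c → push 4. Stack: [4]
LOAD_CONST → push 3. Stack: [4, 3]
BINARY_OP << → 4 << 3 = 32. Stack: [32]
STORE_FAST w → w=32. Stack: []
LOAD_FAST_LOAD_FAST w,a → push 32,5. Stack: [32, 5]
BINARY_OP // → 32 // 5 = 6. Stack: [6]
STORE_FAST v → v=6. Stack: []
LOAD_CONST → push 6. Stack: [6]
LOAD_FAST a → push 5. Stack: [6, 5]
BINARY_OP // → 6 // 5 = 1. Stack: [1]
LOAD_CONST → push 12. Stack: [1, 12]
LOAD_FAST a → push 5. Stack: [1, 12, 5]
BINARY_OP + → 12 + 5 = 17. Stack: [1, 17]
BINARY_OP * → 1 * 17 = 17. Stack: [17]
STORE_FAST v → v=17. Stack: []
LOAD_FAST_LOAD_FAST b,c → push 8,4. Stack: [8, 4]
BINARY_OP | → 8 | 4 = 12. Stack: [12]
STORE_FAST s → s=12. Stack: []
LOAD_FAST_LOAD_FAST v,v → push 17,17. Stack: [17, 17]
BINARY_OP * → 17 * 17 = 289. Stack: [289]
LOAD_FAST w → push 32. Stack: [289, 32]
BINARY_OP * → 289 * 32 = 9248. Stack: [9248]
STORE_FAST v → v=9248. Stack: []
LOAD_FAST_LOAD_FAST a,w → push 5,32. Stack: [5, 32]
BINARY_OP // → 5 // 32 = 0. Stack: [0]
LOAD_CONST → push 2. Stack: [0, 2]
LOAD_FAST s → push 12. Stack: [0, 2, 12]
BINARY_OP // → 2 // 12 = 0. Stack: [0, 0]
BINARY_OP * → 0 * 0 = 0. Stack: [0]
STORE_FAST v → v=0. Stack: []
LOAD_FAST s → push 12. Stack: [12]
RETURN_VALUE → return 12.

32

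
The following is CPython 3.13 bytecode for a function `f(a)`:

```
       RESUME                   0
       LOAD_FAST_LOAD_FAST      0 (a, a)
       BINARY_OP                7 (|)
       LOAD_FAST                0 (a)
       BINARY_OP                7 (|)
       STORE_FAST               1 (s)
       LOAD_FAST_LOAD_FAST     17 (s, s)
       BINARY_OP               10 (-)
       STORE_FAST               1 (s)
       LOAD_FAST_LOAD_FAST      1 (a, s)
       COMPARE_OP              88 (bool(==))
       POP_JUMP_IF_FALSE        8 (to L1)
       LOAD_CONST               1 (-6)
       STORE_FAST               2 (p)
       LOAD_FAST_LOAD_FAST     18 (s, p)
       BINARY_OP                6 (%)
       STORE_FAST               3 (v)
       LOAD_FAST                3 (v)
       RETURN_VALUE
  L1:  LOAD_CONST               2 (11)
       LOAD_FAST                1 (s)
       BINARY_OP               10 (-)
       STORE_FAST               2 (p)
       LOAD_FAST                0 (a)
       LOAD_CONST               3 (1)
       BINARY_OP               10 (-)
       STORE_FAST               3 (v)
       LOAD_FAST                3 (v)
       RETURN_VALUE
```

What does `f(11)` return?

10

LOAD_FAST_LOAD_FAST a,a → push 11,11. Stack: [11, 11]
BINARY_OP | → 11 | 11 = 11. Stack: [11]
LOAD_FAST a → push 11. Stack: [11, 11]
BINARY_OP | → 11 | 11 = 11. Stack: [11]
STORE_FAST s → s=11. Stack: []
LOAD_FAST_LOAD_FAST s,s → push 11,11. Stack: [11, 11]
BINARY_OP - → 11 - 11 = 0. Stack: [0]
STORE_FAST s → s=0. Stack: []
LOAD_FAST_LOAD_FAST a,s → push 11,0. Stack: [11, 0]
COMPARE_OP bool(==) → 11 vs 0 = False. Stack: [False]
POP_JUMP_IF_FALSE → pop False; jump. Stack: []
LOAD_CONST → push 11. Stack: [11]
LOAD_FAST s → push 0. Stack: [11, 0]
BINARY_OP - → 11 - 0 = 11. Stack: [11]
STORE_FAST p → p=11. Stack: []
LOAD_FAST a → push 11. Stack: [11]
LOAD_CONST → push 1. Stack: [11, 1]
BINARY_OP - → 11 - 1 = 10. Stack: [10]
STORE_FAST v → v=10. Stack: []
LOAD_FAST v → push 10. Stack: [10]
RETURN_VALUE → return 10.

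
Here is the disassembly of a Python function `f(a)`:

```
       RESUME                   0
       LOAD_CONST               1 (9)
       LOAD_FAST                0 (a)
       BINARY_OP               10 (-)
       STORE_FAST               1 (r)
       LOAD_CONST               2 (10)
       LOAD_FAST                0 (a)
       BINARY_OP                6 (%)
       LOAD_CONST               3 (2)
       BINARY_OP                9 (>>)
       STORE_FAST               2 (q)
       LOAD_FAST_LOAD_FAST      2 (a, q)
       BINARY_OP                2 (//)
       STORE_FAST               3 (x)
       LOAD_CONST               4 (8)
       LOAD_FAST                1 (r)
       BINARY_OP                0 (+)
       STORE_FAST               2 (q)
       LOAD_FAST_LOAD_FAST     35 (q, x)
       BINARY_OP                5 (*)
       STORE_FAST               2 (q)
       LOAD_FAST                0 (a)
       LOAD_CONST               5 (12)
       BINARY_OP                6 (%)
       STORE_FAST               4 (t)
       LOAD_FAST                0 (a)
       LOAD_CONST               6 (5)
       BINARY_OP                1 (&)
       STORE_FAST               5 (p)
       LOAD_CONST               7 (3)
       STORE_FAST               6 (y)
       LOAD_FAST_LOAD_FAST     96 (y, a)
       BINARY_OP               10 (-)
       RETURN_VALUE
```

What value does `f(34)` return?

-31

LOAD_CONST → push 9. Stack: [9]
LOAD_FAST a → push 34. Stack: [9, 34]
BINARY_OP - → 9 - 34 = -25. Stack: [-25]
STORE_FAST r → r=-25. Stack: []
LOAD_CONST → push 10. Stack: [10]
LOAD_FAST a → push 34. Stack: [10, 34]
BINARY_OP % → 10 % 34 = 10. Stack: [10]
LOAD_CONST → push 2. Stack: [10, 2]
BINARY_OP >> → 10 >> 2 = 2. Stack: [2]
STORE_FAST q → q=2. Stack: []
LOAD_FAST_LOAD_FAST a,q → push 34,2. Stack: [34, 2]
BINARY_OP // → 34 // 2 = 17. Stack: [17]
STORE_FAST x → x=17. Stack: []
LOAD_CONST → push 8. Stack: [8]
LOAD_FAST r → push -25. Stack: [8, -25]
BINARY_OP + → 8 + -25 = -17. Stack: [-17]
STORE_FAST q → q=-17. Stack: []
LOAD_FAST_LOAD_FAST q,x → push -17,17. Stack: [-17, 17]
BINARY_OP * → -17 * 17 = -289. Stack: [-289]
STORE_FAST q → q=-289. Stack: []
LOAD_FAST a → push 34. Stack: [34]
LOAD_CONST → push 12. Stack: [34, 12]
BINARY_OP % → 34 % 12 = 10. Stack: [10]
STORE_FAST t → t=10. Stack: []
LOAD_FAST a → push 34. Stack: [34]
LOAD_CONST → push 5. Stack: [34, 5]
BINARY_OP & → 34 & 5 = 0. Stack: [0]
STORE_FAST p → p=0. Stack: []
LOAD_CONST → push 3. Stack: [3]
STORE_FAST y → y=3. Stack: []
LOAD_FAST_LOAD_FAST y,a → push 3,34. Stack: [3, 34]
BINARY_OP - → 3 - 34 = -31. Stack: [-31]
RETURN_VALUE → return -31.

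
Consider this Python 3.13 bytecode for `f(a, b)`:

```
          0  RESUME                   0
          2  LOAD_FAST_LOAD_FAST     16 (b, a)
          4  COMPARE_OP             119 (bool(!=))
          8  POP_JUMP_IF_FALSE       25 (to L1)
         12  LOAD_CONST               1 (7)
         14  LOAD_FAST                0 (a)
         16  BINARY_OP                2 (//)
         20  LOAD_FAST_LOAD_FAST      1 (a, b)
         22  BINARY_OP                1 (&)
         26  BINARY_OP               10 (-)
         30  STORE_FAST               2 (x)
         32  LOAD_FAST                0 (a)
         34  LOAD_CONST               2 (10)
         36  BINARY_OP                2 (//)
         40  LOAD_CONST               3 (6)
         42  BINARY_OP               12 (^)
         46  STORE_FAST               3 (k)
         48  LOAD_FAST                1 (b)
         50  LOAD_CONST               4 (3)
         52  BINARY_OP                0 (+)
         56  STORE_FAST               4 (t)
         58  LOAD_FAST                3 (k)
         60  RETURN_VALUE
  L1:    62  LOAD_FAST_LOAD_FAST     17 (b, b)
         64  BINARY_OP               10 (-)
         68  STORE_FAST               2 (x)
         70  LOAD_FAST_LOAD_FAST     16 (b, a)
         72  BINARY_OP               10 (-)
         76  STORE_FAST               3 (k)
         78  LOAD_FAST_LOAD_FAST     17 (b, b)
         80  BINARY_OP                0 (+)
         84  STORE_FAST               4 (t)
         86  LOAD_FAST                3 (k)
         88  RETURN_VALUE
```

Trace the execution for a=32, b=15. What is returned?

LOAD_FAST_LOAD_FAST b,a → push 15,32. Stack: [15, 32]
COMPARE_OP bool(!=) → 15 vs 32 = True. Stack: [True]
POP_JUMP_IF_FALSE → pop True; no jump. Stack: []
LOAD_CONST → push 7. Stack: [7]
LOAD_FAST a → push 32. Stack: [7, 32]
BINARY_OP // → 7 // 32 = 0. Stack: [0]
LOAD_FAST_LOAD_FAST a,b → push 32,15. Stack: [0, 32, 15]
BINARY_OP & → 32 & 15 = 0. Stack: [0, 0]
BINARY_OP - → 0 - 0 = 0. Stack: [0]
STORE_FAST x → x=0. Stack: []
LOAD_FAST a → push 32. Stack: [32]
LOAD_CONST → push 10. Stack: [32, 10]
BINARY_OP // → 32 // 10 = 3. Stack: [3]
LOAD_CONST → push 6. Stack: [3, 6]
BINARY_OP ^ → 3 ^ 6 = 5. Stack: [5]
STORE_FAST k → k=5. Stack: []
LOAD_FAST b → push 15. Stack: [15]
LOAD_CONST → push 3. Stack: [15, 3]
BINARY_OP + → 15 + 3 = 18. Stack: [18]
STORE_FAST t → t=18. Stack: []
LOAD_FAST k → push 5. Stack: [5]
RETURN_VALUE → return 5.

5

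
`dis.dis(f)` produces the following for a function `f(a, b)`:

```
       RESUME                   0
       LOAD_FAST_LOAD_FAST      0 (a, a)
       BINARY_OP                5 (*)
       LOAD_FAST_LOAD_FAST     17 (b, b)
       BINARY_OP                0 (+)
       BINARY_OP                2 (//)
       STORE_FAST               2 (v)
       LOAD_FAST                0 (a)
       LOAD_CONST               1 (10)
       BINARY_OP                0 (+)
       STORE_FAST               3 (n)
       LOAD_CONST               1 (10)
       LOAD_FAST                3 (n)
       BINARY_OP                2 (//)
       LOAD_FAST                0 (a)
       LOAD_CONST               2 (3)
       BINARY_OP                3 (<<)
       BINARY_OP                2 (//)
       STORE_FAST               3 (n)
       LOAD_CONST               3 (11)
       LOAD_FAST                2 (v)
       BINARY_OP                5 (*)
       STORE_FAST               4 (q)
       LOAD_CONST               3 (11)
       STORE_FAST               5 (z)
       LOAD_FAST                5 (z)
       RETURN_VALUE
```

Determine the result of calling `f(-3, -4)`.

LOAD_FAST_LOAD_FAST a,a → push -3,-3. Stack: [-3, -3]
BINARY_OP * → -3 * -3 = 9. Stack: [9]
LOAD_FAST_LOAD_FAST b,b → push -4,-4. Stack: [9, -4, -4]
BINARY_OP + → -4 + -4 = -8. Stack: [9, -8]
BINARY_OP // → 9 // -8 = -2. Stack: [-2]
STORE_FAST v → v=-2. Stack: []
LOAD_FAST a → push -3. Stack: [-3]
LOAD_CONST → push 10. Stack: [-3, 10]
BINARY_OP + → -3 + 10 = 7. Stack: [7]
STORE_FAST n → n=7. Stack: []
LOAD_CONST → push 10. Stack: [10]
LOAD_FAST n → push 7. Stack: [10, 7]
BINARY_OP // → 10 // 7 = 1. Stack: [1]
LOAD_FAST a → push -3. Stack: [1, -3]
LOAD_CONST → push 3. Stack: [1, -3, 3]
BINARY_OP << → -3 << 3 = -24. Stack: [1, -24]
BINARY_OP // → 1 // -24 = -1. Stack: [-1]
STORE_FAST n → n=-1. Stack: []
LOAD_CONST → push 11. Stack: [11]
LOAD_FAST v → push -2. Stack: [11, -2]
BINARY_OP * → 11 * -2 = -22. Stack: [-22]
STORE_FAST q → q=-22. Stack: []
LOAD_CONST → push 11. Stack: [11]
STORE_FAST z → z=11. Stack: []
LOAD_FAST z → push 11. Stack: [11]
RETURN_VALUE → return 11.

11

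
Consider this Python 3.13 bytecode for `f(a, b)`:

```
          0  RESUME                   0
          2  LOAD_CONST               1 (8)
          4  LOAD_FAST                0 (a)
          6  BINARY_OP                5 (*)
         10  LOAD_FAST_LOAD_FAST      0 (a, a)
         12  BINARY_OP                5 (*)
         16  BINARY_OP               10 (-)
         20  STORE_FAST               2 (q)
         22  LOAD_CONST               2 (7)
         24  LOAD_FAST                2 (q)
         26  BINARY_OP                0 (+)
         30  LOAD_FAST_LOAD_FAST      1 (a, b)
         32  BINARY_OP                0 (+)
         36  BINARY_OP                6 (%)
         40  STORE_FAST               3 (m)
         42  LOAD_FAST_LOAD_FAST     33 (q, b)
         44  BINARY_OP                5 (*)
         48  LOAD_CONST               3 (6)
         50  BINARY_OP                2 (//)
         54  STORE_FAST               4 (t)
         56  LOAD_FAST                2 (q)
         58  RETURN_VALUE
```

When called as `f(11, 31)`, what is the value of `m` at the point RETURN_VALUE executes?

LOAD_CONST → push 8. Stack: [8]
LOAD_FAST a → push 11. Stack: [8, 11]
BINARY_OP * → 8 * 11 = 88. Stack: [88]
LOAD_FAST_LOAD_FAST a,a → push 11,11. Stack: [88, 11, 11]
BINARY_OP * → 11 * 11 = 121. Stack: [88, 121]
BINARY_OP - → 88 - 121 = -33. Stack: [-33]
STORE_FAST q → q=-33. Stack: []
LOAD_CONST → push 7. Stack: [7]
LOAD_FAST q → push -33. Stack: [7, -33]
BINARY_OP + → 7 + -33 = -26. Stack: [-26]
LOAD_FAST_LOAD_FAST a,b → push 11,31. Stack: [-26, 11, 31]
BINARY_OP + → 11 + 31 = 42. Stack: [-26, 42]
BINARY_OP % → -26 % 42 = 16. Stack: [16]
STORE_FAST m → m=16. Stack: []
LOAD_FAST_LOAD_FAST q,b → push -33,31. Stack: [-33, 31]
BINARY_OP * → -33 * 31 = -1023. Stack: [-1023]
LOAD_CONST → push 6. Stack: [-1023, 6]
BINARY_OP // → -1023 // 6 = -171. Stack: [-171]
STORE_FAST t → t=-171. Stack: []
LOAD_FAST q → push -33. Stack: [-33]
RETURN_VALUE → return -33.

16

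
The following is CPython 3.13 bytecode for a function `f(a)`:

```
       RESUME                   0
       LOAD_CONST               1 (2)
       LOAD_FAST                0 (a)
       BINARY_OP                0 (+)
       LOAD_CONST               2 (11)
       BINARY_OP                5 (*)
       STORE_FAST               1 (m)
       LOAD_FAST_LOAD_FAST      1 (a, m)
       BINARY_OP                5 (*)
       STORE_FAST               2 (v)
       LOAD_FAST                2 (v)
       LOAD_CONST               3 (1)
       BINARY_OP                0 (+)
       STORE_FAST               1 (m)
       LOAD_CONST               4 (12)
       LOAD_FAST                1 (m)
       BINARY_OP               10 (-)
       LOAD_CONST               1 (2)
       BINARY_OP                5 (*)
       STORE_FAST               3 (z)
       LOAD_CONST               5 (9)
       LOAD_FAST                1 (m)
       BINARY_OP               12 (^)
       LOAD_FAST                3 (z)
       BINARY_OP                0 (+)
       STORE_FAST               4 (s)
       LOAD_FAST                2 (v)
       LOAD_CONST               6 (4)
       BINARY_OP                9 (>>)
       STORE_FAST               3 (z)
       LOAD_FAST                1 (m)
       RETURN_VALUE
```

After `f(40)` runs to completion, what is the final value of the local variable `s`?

-18450

LOAD_CONST → push 2. Stack: [2]
LOAD_FAST a → push 40. Stack: [2, 40]
BINARY_OP + → 2 + 40 = 42. Stack: [42]
LOAD_CONST → push 11. Stack: [42, 11]
BINARY_OP * → 42 * 11 = 462. Stack: [462]
STORE_FAST m → m=462. Stack: []
LOAD_FAST_LOAD_FAST a,m → push 40,462. Stack: [40, 462]
BINARY_OP * → 40 * 462 = 18480. Stack: [18480]
STORE_FAST v → v=18480. Stack: []
LOAD_FAST v → push 18480. Stack: [18480]
LOAD_CONST → push 1. Stack: [18480, 1]
BINARY_OP + → 18480 + 1 = 18481. Stack: [18481]
STORE_FAST m → m=18481. Stack: []
LOAD_CONST → push 12. Stack: [12]
LOAD_FAST m → push 18481. Stack: [12, 18481]
BINARY_OP - → 12 - 18481 = -18469. Stack: [-18469]
LOAD_CONST → push 2. Stack: [-18469, 2]
BINARY_OP * → -18469 * 2 = -36938. Stack: [-36938]
STORE_FAST z → z=-36938. Stack: []
LOAD_CONST → push 9. Stack: [9]
LOAD_FAST m → push 18481. Stack: [9, 18481]
BINARY_OP ^ → 9 ^ 18481 = 18488. Stack: [18488]
LOAD_FAST z → push -36938. Stack: [18488, -36938]
BINARY_OP + → 18488 + -36938 = -18450. Stack: [-18450]
STORE_FAST s → s=-18450. Stack: []
LOAD_FAST v → push 18480. Stack: [18480]
LOAD_CONST → push 4. Stack: [18480, 4]
BINARY_OP >> → 18480 >> 4 = 1155. Stack: [1155]
STORE_FAST z → z=1155. Stack: []
LOAD_FAST m → push 18481. Stack: [18481]
RETURN_VALUE → return 18481.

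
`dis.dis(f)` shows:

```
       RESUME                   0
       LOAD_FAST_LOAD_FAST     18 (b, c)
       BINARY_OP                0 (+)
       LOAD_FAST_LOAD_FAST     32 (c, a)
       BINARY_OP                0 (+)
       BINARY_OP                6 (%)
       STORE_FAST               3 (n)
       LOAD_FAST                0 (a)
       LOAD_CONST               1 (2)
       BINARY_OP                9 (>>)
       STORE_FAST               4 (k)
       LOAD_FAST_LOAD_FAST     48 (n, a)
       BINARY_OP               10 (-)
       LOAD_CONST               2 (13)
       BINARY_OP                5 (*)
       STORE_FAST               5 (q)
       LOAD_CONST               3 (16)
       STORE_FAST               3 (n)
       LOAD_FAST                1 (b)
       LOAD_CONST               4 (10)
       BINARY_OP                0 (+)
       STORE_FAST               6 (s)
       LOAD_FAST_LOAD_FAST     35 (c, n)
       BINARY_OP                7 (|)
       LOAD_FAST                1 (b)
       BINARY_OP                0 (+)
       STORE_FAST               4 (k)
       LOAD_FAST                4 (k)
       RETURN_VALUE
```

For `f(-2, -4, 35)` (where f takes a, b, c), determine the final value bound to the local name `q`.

LOAD_FAST_LOAD_FAST b,c → push -4,35. Stack: [-4, 35]
BINARY_OP + → -4 + 35 = 31. Stack: [31]
LOAD_FAST_LOAD_FAST c,a → push 35,-2. Stack: [31, 35, -2]
BINARY_OP + → 35 + -2 = 33. Stack: [31, 33]
BINARY_OP % → 31 % 33 = 31. Stack: [31]
STORE_FAST n → n=31. Stack: []
LOAD_FAST a → push -2. Stack: [-2]
LOAD_CONST → push 2. Stack: [-2, 2]
BINARY_OP >> → -2 >> 2 = -1. Stack: [-1]
STORE_FAST k → k=-1. Stack: []
LOAD_FAST_LOAD_FAST n,a → push 31,-2. Stack: [31, -2]
BINARY_OP - → 31 - -2 = 33. Stack: [33]
LOAD_CONST → push 13. Stack: [33, 13]
BINARY_OP * → 33 * 13 = 429. Stack: [429]
STORE_FAST q → q=429. Stack: []
LOAD_CONST → push 16. Stack: [16]
STORE_FAST n → n=16. Stack: []
LOAD_FAST b → push -4. Stack: [-4]
LOAD_CONST → push 10. Stack: [-4, 10]
BINARY_OP + → -4 + 10 = 6. Stack: [6]
STORE_FAST s → s=6. Stack: []
LOAD_FAST_LOAD_FAST c,n → push 35,16. Stack: [35, 16]
BINARY_OP | → 35 | 16 = 51. Stack: [51]
LOAD_FAST b → push -4. Stack: [51, -4]
BINARY_OP + → 51 + -4 = 47. Stack: [47]
STORE_FAST k → k=47. Stack: []
LOAD_FAST k → push 47. Stack: [47]
RETURN_VALUE → return 47.

429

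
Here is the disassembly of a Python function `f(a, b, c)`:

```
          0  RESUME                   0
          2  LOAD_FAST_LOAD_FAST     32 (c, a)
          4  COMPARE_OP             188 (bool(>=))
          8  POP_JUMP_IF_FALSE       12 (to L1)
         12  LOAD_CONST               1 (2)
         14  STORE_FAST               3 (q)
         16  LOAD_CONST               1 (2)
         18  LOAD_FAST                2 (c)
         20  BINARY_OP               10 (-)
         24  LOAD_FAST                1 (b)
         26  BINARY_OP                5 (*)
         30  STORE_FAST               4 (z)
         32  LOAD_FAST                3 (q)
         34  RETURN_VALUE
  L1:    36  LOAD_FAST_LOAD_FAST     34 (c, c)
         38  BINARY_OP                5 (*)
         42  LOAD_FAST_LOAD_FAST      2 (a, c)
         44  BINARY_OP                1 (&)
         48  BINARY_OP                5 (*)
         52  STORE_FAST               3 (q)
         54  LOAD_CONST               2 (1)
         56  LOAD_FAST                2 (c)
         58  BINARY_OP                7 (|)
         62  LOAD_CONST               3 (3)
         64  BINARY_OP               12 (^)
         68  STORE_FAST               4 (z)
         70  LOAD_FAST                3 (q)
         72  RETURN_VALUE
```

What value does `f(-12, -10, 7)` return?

2

LOAD_FAST_LOAD_FAST c,a → push 7,-12. Stack: [7, -12]
COMPARE_OP bool(>=) → 7 vs -12 = True. Stack: [True]
POP_JUMP_IF_FALSE → pop True; no jump. Stack: []
LOAD_CONST → push 2. Stack: [2]
STORE_FAST q → q=2. Stack: []
LOAD_CONST → push 2. Stack: [2]
LOAD_FAST c → push 7. Stack: [2, 7]
BINARY_OP - → 2 - 7 = -5. Stack: [-5]
LOAD_FAST b → push -10. Stack: [-5, -10]
BINARY_OP * → -5 * -10 = 50. Stack: [50]
STORE_FAST z → z=50. Stack: []
LOAD_FAST q → push 2. Stack: [2]
RETURN_VALUE → return 2.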